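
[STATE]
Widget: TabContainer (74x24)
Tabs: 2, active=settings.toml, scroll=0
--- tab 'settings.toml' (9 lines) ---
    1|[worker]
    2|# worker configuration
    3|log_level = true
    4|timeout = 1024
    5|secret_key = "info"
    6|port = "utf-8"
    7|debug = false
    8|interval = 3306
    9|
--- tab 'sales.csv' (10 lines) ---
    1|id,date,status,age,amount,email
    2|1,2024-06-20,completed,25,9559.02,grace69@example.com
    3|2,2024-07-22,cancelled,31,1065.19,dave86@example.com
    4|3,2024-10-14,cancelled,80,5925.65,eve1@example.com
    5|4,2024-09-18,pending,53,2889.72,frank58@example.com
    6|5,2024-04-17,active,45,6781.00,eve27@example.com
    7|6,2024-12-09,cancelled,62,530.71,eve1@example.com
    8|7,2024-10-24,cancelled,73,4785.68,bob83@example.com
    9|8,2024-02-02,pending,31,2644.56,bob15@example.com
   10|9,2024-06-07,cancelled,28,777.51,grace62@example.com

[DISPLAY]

[settings.toml]│ sales.csv                                                
──────────────────────────────────────────────────────────────────────────
[worker]                                                                  
# worker configuration                                                    
log_level = true                                                          
timeout = 1024                                                            
secret_key = "info"                                                       
port = "utf-8"                                                            
debug = false                                                             
interval = 3306                                                           
                                                                          
                                                                          
                                                                          
                                                                          
                                                                          
                                                                          
                                                                          
                                                                          
                                                                          
                                                                          
                                                                          
                                                                          
                                                                          
                                                                          


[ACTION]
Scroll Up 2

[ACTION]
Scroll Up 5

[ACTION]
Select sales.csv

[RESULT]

 settings.toml │[sales.csv]                                               
──────────────────────────────────────────────────────────────────────────
id,date,status,age,amount,email                                           
1,2024-06-20,completed,25,9559.02,grace69@example.com                     
2,2024-07-22,cancelled,31,1065.19,dave86@example.com                      
3,2024-10-14,cancelled,80,5925.65,eve1@example.com                        
4,2024-09-18,pending,53,2889.72,frank58@example.com                       
5,2024-04-17,active,45,6781.00,eve27@example.com                          
6,2024-12-09,cancelled,62,530.71,eve1@example.com                         
7,2024-10-24,cancelled,73,4785.68,bob83@example.com                       
8,2024-02-02,pending,31,2644.56,bob15@example.com                         
9,2024-06-07,cancelled,28,777.51,grace62@example.com                      
                                                                          
                                                                          
                                                                          
                                                                          
                                                                          
                                                                          
                                                                          
                                                                          
                                                                          
                                                                          
                                                                          
                                                                          


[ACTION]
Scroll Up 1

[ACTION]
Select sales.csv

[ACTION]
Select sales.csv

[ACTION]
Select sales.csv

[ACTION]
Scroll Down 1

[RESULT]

 settings.toml │[sales.csv]                                               
──────────────────────────────────────────────────────────────────────────
1,2024-06-20,completed,25,9559.02,grace69@example.com                     
2,2024-07-22,cancelled,31,1065.19,dave86@example.com                      
3,2024-10-14,cancelled,80,5925.65,eve1@example.com                        
4,2024-09-18,pending,53,2889.72,frank58@example.com                       
5,2024-04-17,active,45,6781.00,eve27@example.com                          
6,2024-12-09,cancelled,62,530.71,eve1@example.com                         
7,2024-10-24,cancelled,73,4785.68,bob83@example.com                       
8,2024-02-02,pending,31,2644.56,bob15@example.com                         
9,2024-06-07,cancelled,28,777.51,grace62@example.com                      
                                                                          
                                                                          
                                                                          
                                                                          
                                                                          
                                                                          
                                                                          
                                                                          
                                                                          
                                                                          
                                                                          
                                                                          
                                                                          


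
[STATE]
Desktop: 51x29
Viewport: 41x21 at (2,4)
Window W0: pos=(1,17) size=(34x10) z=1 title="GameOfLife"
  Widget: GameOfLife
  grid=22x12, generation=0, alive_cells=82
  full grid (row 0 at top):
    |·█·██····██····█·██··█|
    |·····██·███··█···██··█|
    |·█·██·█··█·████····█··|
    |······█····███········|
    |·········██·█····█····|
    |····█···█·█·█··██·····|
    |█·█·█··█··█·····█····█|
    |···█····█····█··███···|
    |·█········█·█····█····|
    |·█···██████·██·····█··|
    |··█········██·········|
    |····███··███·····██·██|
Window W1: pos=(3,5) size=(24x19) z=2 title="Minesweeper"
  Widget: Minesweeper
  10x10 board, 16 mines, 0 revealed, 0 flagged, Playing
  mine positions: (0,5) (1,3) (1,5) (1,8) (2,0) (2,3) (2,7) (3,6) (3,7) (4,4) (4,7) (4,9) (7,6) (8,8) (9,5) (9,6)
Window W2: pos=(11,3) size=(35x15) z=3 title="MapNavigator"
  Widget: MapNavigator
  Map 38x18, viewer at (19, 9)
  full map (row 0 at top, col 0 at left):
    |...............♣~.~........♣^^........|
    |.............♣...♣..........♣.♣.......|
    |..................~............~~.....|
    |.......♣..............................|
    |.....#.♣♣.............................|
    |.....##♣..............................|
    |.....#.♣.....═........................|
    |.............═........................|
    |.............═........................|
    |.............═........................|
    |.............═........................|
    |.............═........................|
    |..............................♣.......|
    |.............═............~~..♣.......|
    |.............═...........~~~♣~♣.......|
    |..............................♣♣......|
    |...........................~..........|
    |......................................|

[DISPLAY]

         ┃ MapNavigator                  
 ┏━━━━━━━┠───────────────────────────────
 ┃ Minesw┃..#.♣♣.........................
 ┠───────┃..##♣..........................
 ┃■■■■■■■┃..#.♣.....═....................
 ┃■■■■■■■┃..........═....................
 ┃■■■■■■■┃..........═....................
 ┃■■■■■■■┃..........═.....@..............
 ┃■■■■■■■┃..........═....................
 ┃■■■■■■■┃..........═....................
 ┃■■■■■■■┃...........................♣...
 ┃■■■■■■■┃..........═............~~..♣...
 ┃■■■■■■■┃..........═...........~~~♣~♣...
━┃■■■■■■■┗━━━━━━━━━━━━━━━━━━━━━━━━━━━━━━━
 ┃                      ┃       ┃        
─┃                      ┃───────┨        
G┃                      ┃       ┃        
·┃                      ┃       ┃        
·┃                      ┃       ┃        
·┗━━━━━━━━━━━━━━━━━━━━━━┛       ┃        
█·█·█··█··█·····█····█          ┃        


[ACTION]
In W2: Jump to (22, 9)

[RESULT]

         ┃ MapNavigator                  
 ┏━━━━━━━┠───────────────────────────────
 ┃ Minesw┃.♣♣............................
 ┠───────┃#♣.............................
 ┃■■■■■■■┃.♣.....═.......................
 ┃■■■■■■■┃.......═.......................
 ┃■■■■■■■┃.......═.......................
 ┃■■■■■■■┃.......═........@..............
 ┃■■■■■■■┃.......═.......................
 ┃■■■■■■■┃.......═.......................
 ┃■■■■■■■┃........................♣......
 ┃■■■■■■■┃.......═............~~..♣......
 ┃■■■■■■■┃.......═...........~~~♣~♣......
━┃■■■■■■■┗━━━━━━━━━━━━━━━━━━━━━━━━━━━━━━━
 ┃                      ┃       ┃        
─┃                      ┃───────┨        
G┃                      ┃       ┃        
·┃                      ┃       ┃        
·┃                      ┃       ┃        
·┗━━━━━━━━━━━━━━━━━━━━━━┛       ┃        
█·█·█··█··█·····█····█          ┃        


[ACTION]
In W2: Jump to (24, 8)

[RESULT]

         ┃ MapNavigator                  
 ┏━━━━━━━┠───────────────────────────────
 ┃ Minesw┃.............................. 
 ┠───────┃♣............................. 
 ┃■■■■■■■┃.............................. 
 ┃■■■■■■■┃.....═........................ 
 ┃■■■■■■■┃.....═........................ 
 ┃■■■■■■■┃.....═..........@............. 
 ┃■■■■■■■┃.....═........................ 
 ┃■■■■■■■┃.....═........................ 
 ┃■■■■■■■┃.....═........................ 
 ┃■■■■■■■┃......................♣....... 
 ┃■■■■■■■┃.....═............~~..♣....... 
━┃■■■■■■■┗━━━━━━━━━━━━━━━━━━━━━━━━━━━━━━━
 ┃                      ┃       ┃        
─┃                      ┃───────┨        
G┃                      ┃       ┃        
·┃                      ┃       ┃        
·┃                      ┃       ┃        
·┗━━━━━━━━━━━━━━━━━━━━━━┛       ┃        
█·█·█··█··█·····█····█          ┃        


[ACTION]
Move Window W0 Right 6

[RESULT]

         ┃ MapNavigator                  
 ┏━━━━━━━┠───────────────────────────────
 ┃ Minesw┃.............................. 
 ┠───────┃♣............................. 
 ┃■■■■■■■┃.............................. 
 ┃■■■■■■■┃.....═........................ 
 ┃■■■■■■■┃.....═........................ 
 ┃■■■■■■■┃.....═..........@............. 
 ┃■■■■■■■┃.....═........................ 
 ┃■■■■■■■┃.....═........................ 
 ┃■■■■■■■┃.....═........................ 
 ┃■■■■■■■┃......................♣....... 
 ┃■■■■■■■┃.....═............~~..♣....... 
 ┃■■■■■■■┗━━━━━━━━━━━━━━━━━━━━━━━━━━━━━━━
 ┃                      ┃             ┃  
 ┃                      ┃─────────────┨  
 ┃                      ┃             ┃  
 ┃                      ┃···          ┃  
 ┃                      ┃···          ┃  
 ┗━━━━━━━━━━━━━━━━━━━━━━┛···          ┃  
     ┃█·█·█··█··█·····█····█          ┃  


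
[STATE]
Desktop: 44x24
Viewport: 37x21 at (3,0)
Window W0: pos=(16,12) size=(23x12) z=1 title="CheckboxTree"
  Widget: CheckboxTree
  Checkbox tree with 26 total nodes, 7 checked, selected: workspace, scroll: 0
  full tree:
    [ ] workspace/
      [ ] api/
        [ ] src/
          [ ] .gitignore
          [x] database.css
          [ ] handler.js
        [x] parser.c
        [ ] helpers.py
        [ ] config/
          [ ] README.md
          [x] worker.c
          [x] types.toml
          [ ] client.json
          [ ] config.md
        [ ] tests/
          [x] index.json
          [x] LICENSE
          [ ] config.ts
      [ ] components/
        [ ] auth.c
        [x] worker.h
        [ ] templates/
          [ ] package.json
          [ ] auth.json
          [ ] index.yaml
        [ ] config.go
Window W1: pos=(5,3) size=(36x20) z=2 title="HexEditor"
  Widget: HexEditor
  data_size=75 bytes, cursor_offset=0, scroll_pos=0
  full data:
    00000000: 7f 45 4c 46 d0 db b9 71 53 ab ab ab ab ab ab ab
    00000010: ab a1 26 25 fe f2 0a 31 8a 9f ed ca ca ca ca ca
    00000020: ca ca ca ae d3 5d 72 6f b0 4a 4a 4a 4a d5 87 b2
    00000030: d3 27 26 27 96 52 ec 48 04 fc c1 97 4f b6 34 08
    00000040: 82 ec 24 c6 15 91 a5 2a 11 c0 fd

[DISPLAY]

                                     
                                     
                                     
  ┏━━━━━━━━━━━━━━━━━━━━━━━━━━━━━━━━━━
  ┃ HexEditor                        
  ┠──────────────────────────────────
  ┃00000000  7F 45 4c 46 d0 db b9 71 
  ┃00000010  ab a1 26 25 fe f2 0a 31 
  ┃00000020  ca ca ca ae d3 5d 72 6f 
  ┃00000030  d3 27 26 27 96 52 ec 48 
  ┃00000040  82 ec 24 c6 15 91 a5 2a 
  ┃                                  
  ┃                                  
  ┃                                  
  ┃                                  
  ┃                                  
  ┃                                  
  ┃                                  
  ┃                                  
  ┃                                  
  ┃                                  


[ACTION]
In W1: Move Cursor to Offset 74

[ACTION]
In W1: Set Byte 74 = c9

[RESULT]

                                     
                                     
                                     
  ┏━━━━━━━━━━━━━━━━━━━━━━━━━━━━━━━━━━
  ┃ HexEditor                        
  ┠──────────────────────────────────
  ┃00000000  7f 45 4c 46 d0 db b9 71 
  ┃00000010  ab a1 26 25 fe f2 0a 31 
  ┃00000020  ca ca ca ae d3 5d 72 6f 
  ┃00000030  d3 27 26 27 96 52 ec 48 
  ┃00000040  82 ec 24 c6 15 91 a5 2a 
  ┃                                  
  ┃                                  
  ┃                                  
  ┃                                  
  ┃                                  
  ┃                                  
  ┃                                  
  ┃                                  
  ┃                                  
  ┃                                  


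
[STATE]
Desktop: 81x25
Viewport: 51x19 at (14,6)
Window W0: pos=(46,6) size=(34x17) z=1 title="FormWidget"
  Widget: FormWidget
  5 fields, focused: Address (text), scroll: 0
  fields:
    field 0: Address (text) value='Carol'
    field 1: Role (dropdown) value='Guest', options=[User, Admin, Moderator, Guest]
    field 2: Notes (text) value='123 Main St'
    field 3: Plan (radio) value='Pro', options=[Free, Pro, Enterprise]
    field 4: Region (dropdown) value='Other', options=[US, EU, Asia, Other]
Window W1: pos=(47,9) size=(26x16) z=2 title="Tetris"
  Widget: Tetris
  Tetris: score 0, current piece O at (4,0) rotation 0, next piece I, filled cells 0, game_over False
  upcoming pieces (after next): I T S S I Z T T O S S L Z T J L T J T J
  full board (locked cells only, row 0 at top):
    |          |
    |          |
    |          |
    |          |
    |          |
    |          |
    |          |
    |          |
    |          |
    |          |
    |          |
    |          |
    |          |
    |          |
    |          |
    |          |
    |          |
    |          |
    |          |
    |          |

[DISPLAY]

                                ┏━━━━━━━━━━━━━━━━━━
                                ┃ FormWidget       
                                ┠──────────────────
                                ┃┏━━━━━━━━━━━━━━━━━
                                ┃┃ Tetris          
                                ┃┠─────────────────
                                ┃┃          │Next: 
                                ┃┃          │████  
                                ┃┃          │      
                                ┃┃          │      
                                ┃┃          │      
                                ┃┃          │      
                                ┃┃          │Score:
                                ┃┃          │0     
                                ┃┃          │      
                                ┃┃          │      
                                ┗┃          │      
                                 ┃          │      
                                 ┗━━━━━━━━━━━━━━━━━


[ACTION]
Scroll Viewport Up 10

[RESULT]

                                                   
                                                   
                                                   
                                                   
                                                   
                                                   
                                ┏━━━━━━━━━━━━━━━━━━
                                ┃ FormWidget       
                                ┠──────────────────
                                ┃┏━━━━━━━━━━━━━━━━━
                                ┃┃ Tetris          
                                ┃┠─────────────────
                                ┃┃          │Next: 
                                ┃┃          │████  
                                ┃┃          │      
                                ┃┃          │      
                                ┃┃          │      
                                ┃┃          │      
                                ┃┃          │Score:


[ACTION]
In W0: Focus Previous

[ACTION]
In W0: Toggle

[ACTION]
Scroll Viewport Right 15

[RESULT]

                                                   
                                                   
                                                   
                                                   
                                                   
                                                   
                 ┏━━━━━━━━━━━━━━━━━━━━━━━━━━━━━━━━┓
                 ┃ FormWidget                     ┃
                 ┠────────────────────────────────┨
                 ┃┏━━━━━━━━━━━━━━━━━━━━━━━━┓     ]┃
                 ┃┃ Tetris                 ┃    ▼]┃
                 ┃┠────────────────────────┨     ]┃
                 ┃┃          │Next:        ┃) Pro ┃
                 ┃┃          │████         ┃    ▼]┃
                 ┃┃          │             ┃      ┃
                 ┃┃          │             ┃      ┃
                 ┃┃          │             ┃      ┃
                 ┃┃          │             ┃      ┃
                 ┃┃          │Score:       ┃      ┃


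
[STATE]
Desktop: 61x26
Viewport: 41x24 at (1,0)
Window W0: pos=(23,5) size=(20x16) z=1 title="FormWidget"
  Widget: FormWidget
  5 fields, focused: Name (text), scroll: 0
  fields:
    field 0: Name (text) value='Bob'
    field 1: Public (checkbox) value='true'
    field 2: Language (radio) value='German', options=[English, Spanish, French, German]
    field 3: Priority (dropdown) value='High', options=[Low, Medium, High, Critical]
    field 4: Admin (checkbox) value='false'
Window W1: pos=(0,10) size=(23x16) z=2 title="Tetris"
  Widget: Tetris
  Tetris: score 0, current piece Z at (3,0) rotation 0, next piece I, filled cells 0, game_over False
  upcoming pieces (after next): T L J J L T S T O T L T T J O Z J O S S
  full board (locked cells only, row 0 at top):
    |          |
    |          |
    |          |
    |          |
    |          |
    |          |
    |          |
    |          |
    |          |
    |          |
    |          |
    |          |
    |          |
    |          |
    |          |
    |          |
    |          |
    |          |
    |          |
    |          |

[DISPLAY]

                                         
                                         
                                         
                                         
                                         
                      ┏━━━━━━━━━━━━━━━━━━
                      ┃ FormWidget       
                      ┠──────────────────
                      ┃> Name:       [Bo]
                      ┃  Public:     [x] 
━━━━━━━━━━━━━━━━━━━━━┓┃  Language:   ( ) 
 Tetris              ┃┃  Priority:   [H▼]
─────────────────────┨┃  Admin:      [ ] 
          │Next:     ┃┃                  
          │████      ┃┃                  
          │          ┃┃                  
          │          ┃┃                  
          │          ┃┃                  
          │          ┃┃                  
          │Score:    ┃┃                  
          │0         ┃┗━━━━━━━━━━━━━━━━━━
          │          ┃                   
          │          ┃                   
          │          ┃                   


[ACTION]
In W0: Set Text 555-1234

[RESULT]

                                         
                                         
                                         
                                         
                                         
                      ┏━━━━━━━━━━━━━━━━━━
                      ┃ FormWidget       
                      ┠──────────────────
                      ┃> Name:       [55]
                      ┃  Public:     [x] 
━━━━━━━━━━━━━━━━━━━━━┓┃  Language:   ( ) 
 Tetris              ┃┃  Priority:   [H▼]
─────────────────────┨┃  Admin:      [ ] 
          │Next:     ┃┃                  
          │████      ┃┃                  
          │          ┃┃                  
          │          ┃┃                  
          │          ┃┃                  
          │          ┃┃                  
          │Score:    ┃┃                  
          │0         ┃┗━━━━━━━━━━━━━━━━━━
          │          ┃                   
          │          ┃                   
          │          ┃                   


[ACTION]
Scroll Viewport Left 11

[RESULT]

                                         
                                         
                                         
                                         
                                         
                       ┏━━━━━━━━━━━━━━━━━
                       ┃ FormWidget      
                       ┠─────────────────
                       ┃> Name:       [55
                       ┃  Public:     [x]
┏━━━━━━━━━━━━━━━━━━━━━┓┃  Language:   ( )
┃ Tetris              ┃┃  Priority:   [H▼
┠─────────────────────┨┃  Admin:      [ ]
┃          │Next:     ┃┃                 
┃          │████      ┃┃                 
┃          │          ┃┃                 
┃          │          ┃┃                 
┃          │          ┃┃                 
┃          │          ┃┃                 
┃          │Score:    ┃┃                 
┃          │0         ┃┗━━━━━━━━━━━━━━━━━
┃          │          ┃                  
┃          │          ┃                  
┃          │          ┃                  


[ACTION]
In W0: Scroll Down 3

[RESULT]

                                         
                                         
                                         
                                         
                                         
                       ┏━━━━━━━━━━━━━━━━━
                       ┃ FormWidget      
                       ┠─────────────────
                       ┃  Priority:   [H▼
                       ┃  Admin:      [ ]
┏━━━━━━━━━━━━━━━━━━━━━┓┃                 
┃ Tetris              ┃┃                 
┠─────────────────────┨┃                 
┃          │Next:     ┃┃                 
┃          │████      ┃┃                 
┃          │          ┃┃                 
┃          │          ┃┃                 
┃          │          ┃┃                 
┃          │          ┃┃                 
┃          │Score:    ┃┃                 
┃          │0         ┃┗━━━━━━━━━━━━━━━━━
┃          │          ┃                  
┃          │          ┃                  
┃          │          ┃                  


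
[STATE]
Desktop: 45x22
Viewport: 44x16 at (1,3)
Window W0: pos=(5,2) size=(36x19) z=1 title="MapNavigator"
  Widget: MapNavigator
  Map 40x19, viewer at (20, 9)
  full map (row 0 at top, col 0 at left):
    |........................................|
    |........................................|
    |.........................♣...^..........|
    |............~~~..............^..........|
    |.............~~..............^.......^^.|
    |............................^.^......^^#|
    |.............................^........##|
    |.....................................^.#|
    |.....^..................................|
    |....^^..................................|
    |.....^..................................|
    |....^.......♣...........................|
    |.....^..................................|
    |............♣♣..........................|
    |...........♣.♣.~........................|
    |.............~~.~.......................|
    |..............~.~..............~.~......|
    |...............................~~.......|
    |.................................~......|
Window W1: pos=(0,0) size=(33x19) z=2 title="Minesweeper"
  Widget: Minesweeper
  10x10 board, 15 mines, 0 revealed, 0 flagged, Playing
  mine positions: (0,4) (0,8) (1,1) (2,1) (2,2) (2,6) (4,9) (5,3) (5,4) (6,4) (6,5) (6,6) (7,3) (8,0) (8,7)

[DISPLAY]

■■■■■■■■■■                     ┃       ┃    
■■■■■■■■■■                     ┃───────┨    
■■■■■■■■■■                     ┃.......┃    
■■■■■■■■■■                     ┃.......┃    
■■■■■■■■■■                     ┃.......┃    
■■■■■■■■■■                     ┃^......┃    
■■■■■■■■■■                     ┃.......┃    
■■■■■■■■■■                     ┃.......┃    
■■■■■■■■■■                     ┃.......┃    
■■■■■■■■■■                     ┃.......┃    
                               ┃.......┃    
                               ┃.......┃    
                               ┃.......┃    
                               ┃.......┃    
                               ┃.......┃    
━━━━━━━━━━━━━━━━━━━━━━━━━━━━━━━┛.......┃    


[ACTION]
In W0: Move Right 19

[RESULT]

■■■■■■■■■■                     ┃       ┃    
■■■■■■■■■■                     ┃───────┨    
■■■■■■■■■■                     ┃       ┃    
■■■■■■■■■■                     ┃       ┃    
■■■■■■■■■■                     ┃       ┃    
■■■■■■■■■■                     ┃       ┃    
■■■■■■■■■■                     ┃       ┃    
■■■■■■■■■■                     ┃       ┃    
■■■■■■■■■■                     ┃       ┃    
■■■■■■■■■■                     ┃       ┃    
                               ┃       ┃    
                               ┃       ┃    
                               ┃       ┃    
                               ┃       ┃    
                               ┃       ┃    
━━━━━━━━━━━━━━━━━━━━━━━━━━━━━━━┛       ┃    


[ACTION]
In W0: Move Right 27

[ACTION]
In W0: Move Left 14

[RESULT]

■■■■■■■■■■                     ┃       ┃    
■■■■■■■■■■                     ┃───────┨    
■■■■■■■■■■                     ┃.....  ┃    
■■■■■■■■■■                     ┃.....  ┃    
■■■■■■■■■■                     ┃..^^.  ┃    
■■■■■■■■■■                     ┃..^^#  ┃    
■■■■■■■■■■                     ┃...##  ┃    
■■■■■■■■■■                     ┃..^.#  ┃    
■■■■■■■■■■                     ┃.....  ┃    
■■■■■■■■■■                     ┃.....  ┃    
                               ┃.....  ┃    
                               ┃.....  ┃    
                               ┃.....  ┃    
                               ┃.....  ┃    
                               ┃.....  ┃    
━━━━━━━━━━━━━━━━━━━━━━━━━━━━━━━┛.....  ┃    


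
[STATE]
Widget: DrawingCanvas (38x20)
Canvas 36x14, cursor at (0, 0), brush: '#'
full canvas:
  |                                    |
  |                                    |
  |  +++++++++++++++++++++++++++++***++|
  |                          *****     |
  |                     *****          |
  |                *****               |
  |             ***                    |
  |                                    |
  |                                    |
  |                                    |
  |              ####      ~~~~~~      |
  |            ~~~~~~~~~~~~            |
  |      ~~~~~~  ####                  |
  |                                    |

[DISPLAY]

+                                     
                                      
  +++++++++++++++++++++++++++++***++  
                          *****       
                     *****            
                *****                 
             ***                      
                                      
                                      
                                      
              ####      ~~~~~~        
            ~~~~~~~~~~~~              
      ~~~~~~  ####                    
                                      
                                      
                                      
                                      
                                      
                                      
                                      


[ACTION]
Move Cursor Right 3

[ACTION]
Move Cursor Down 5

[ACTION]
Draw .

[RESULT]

                                      
                                      
  +++++++++++++++++++++++++++++***++  
                          *****       
                     *****            
   .            *****                 
             ***                      
                                      
                                      
                                      
              ####      ~~~~~~        
            ~~~~~~~~~~~~              
      ~~~~~~  ####                    
                                      
                                      
                                      
                                      
                                      
                                      
                                      


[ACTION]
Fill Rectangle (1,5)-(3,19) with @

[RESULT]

                                      
     @@@@@@@@@@@@@@@                  
  +++@@@@@@@@@@@@@@@+++++++++++***++  
     @@@@@@@@@@@@@@@      *****       
                     *****            
   .            *****                 
             ***                      
                                      
                                      
                                      
              ####      ~~~~~~        
            ~~~~~~~~~~~~              
      ~~~~~~  ####                    
                                      
                                      
                                      
                                      
                                      
                                      
                                      


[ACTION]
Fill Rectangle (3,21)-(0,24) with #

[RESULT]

                     ####             
     @@@@@@@@@@@@@@@ ####             
  +++@@@@@@@@@@@@@@@+####++++++***++  
     @@@@@@@@@@@@@@@ #### *****       
                     *****            
   .            *****                 
             ***                      
                                      
                                      
                                      
              ####      ~~~~~~        
            ~~~~~~~~~~~~              
      ~~~~~~  ####                    
                                      
                                      
                                      
                                      
                                      
                                      
                                      


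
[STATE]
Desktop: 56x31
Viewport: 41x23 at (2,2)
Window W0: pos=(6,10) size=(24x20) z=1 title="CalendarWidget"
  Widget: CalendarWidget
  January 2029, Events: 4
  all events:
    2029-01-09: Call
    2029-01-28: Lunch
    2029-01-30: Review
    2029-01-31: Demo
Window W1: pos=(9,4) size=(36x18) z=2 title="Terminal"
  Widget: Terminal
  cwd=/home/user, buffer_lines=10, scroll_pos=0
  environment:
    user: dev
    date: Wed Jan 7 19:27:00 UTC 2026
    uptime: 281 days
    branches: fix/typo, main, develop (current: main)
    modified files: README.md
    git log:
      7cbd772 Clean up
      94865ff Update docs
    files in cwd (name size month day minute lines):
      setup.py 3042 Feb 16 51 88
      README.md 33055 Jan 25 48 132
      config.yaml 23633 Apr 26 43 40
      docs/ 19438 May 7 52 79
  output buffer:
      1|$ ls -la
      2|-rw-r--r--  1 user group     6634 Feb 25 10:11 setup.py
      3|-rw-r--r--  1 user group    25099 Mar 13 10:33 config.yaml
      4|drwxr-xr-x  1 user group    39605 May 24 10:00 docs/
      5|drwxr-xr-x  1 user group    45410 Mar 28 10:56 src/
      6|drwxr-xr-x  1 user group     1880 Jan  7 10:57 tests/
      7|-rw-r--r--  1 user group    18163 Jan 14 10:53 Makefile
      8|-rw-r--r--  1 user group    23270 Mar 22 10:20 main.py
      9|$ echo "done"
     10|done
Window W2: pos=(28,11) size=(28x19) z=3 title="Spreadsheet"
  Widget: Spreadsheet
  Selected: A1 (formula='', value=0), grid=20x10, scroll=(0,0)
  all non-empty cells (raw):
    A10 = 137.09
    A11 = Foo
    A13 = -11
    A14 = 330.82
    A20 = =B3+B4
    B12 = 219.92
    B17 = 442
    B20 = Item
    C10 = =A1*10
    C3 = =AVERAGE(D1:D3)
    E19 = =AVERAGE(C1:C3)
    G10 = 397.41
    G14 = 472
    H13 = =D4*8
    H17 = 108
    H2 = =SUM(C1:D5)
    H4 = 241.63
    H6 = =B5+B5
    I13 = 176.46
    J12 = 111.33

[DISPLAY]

                                         
                                         
       ┏━━━━━━━━━━━━━━━━━━━━━━━━━━━━━━━━━
       ┃ Terminal                        
       ┠─────────────────────────────────
       ┃$ ls -la                         
       ┃-rw-r--r--  1 user group     6634
       ┃-rw-r--r--  1 user group    25099
    ┏━━┃drwxr-xr-x  1 user group    39605
    ┃ C┃drwxr-xr-x  1 user┏━━━━━━━━━━━━━━
    ┠──┃drwxr-xr-x  1 user┃ Spreadsheet  
    ┃  ┃-rw-r--r--  1 user┠──────────────
    ┃Mo┃-rw-r--r--  1 user┃A1:           
    ┃ 1┃$ echo "done"     ┃       A      
    ┃ 8┃done              ┃--------------
    ┃15┃$ █               ┃  1      [0]  
    ┃22┃                  ┃  2        0  
    ┃29┃                  ┃  3        0  
    ┃  ┃                  ┃  4        0  
    ┃  ┗━━━━━━━━━━━━━━━━━━┃  5        0  
    ┃                     ┃  6        0  
    ┃                     ┃  7        0  
    ┃                     ┃  8        0  


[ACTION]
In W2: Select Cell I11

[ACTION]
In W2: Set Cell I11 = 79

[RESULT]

                                         
                                         
       ┏━━━━━━━━━━━━━━━━━━━━━━━━━━━━━━━━━
       ┃ Terminal                        
       ┠─────────────────────────────────
       ┃$ ls -la                         
       ┃-rw-r--r--  1 user group     6634
       ┃-rw-r--r--  1 user group    25099
    ┏━━┃drwxr-xr-x  1 user group    39605
    ┃ C┃drwxr-xr-x  1 user┏━━━━━━━━━━━━━━
    ┠──┃drwxr-xr-x  1 user┃ Spreadsheet  
    ┃  ┃-rw-r--r--  1 user┠──────────────
    ┃Mo┃-rw-r--r--  1 user┃I11: 79       
    ┃ 1┃$ echo "done"     ┃       A      
    ┃ 8┃done              ┃--------------
    ┃15┃$ █               ┃  1        0  
    ┃22┃                  ┃  2        0  
    ┃29┃                  ┃  3        0  
    ┃  ┃                  ┃  4        0  
    ┃  ┗━━━━━━━━━━━━━━━━━━┃  5        0  
    ┃                     ┃  6        0  
    ┃                     ┃  7        0  
    ┃                     ┃  8        0  
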